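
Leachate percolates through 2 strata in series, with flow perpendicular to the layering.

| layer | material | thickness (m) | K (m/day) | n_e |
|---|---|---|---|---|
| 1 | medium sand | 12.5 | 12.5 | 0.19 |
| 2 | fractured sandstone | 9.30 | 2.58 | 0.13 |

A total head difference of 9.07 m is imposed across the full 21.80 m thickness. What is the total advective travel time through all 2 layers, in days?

With flow normal to the layers, continuity requires the same specific discharge q through every layer.
Σ(b_i/K_i) = 12.5/12.5 + 9.30/2.58 = 4.605 d.
q = Δh / Σ(b_i/K_i) = 9.07 / 4.605 = 1.970 m/day.
In each layer the seepage velocity is v_i = q/n_i, so the layer transit time is t_i = b_i·n_i / q:
  layer 1 (medium sand): t_1 = 12.5 × 0.19 / 1.970 = 1.206 d
  layer 2 (fractured sandstone): t_2 = 9.30 × 0.13 / 1.970 = 0.6138 d
Total t = Σ t_i = 1.820 days.

1.82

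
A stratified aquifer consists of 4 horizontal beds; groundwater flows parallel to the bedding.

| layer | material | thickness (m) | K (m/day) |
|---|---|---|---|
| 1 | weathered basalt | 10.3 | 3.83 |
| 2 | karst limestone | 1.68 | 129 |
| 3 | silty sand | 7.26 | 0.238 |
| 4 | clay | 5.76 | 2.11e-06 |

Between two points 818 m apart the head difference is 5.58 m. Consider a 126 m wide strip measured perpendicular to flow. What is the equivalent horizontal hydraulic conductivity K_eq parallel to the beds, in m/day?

Flow is parallel to layering, so each bed carries its own Darcy discharge and the transmissivities add.
Σ(K_i·b_i) = 3.83×10.3 + 129×1.68 + 0.238×7.26 + 2.11e-06×5.76 = 257.9 m²/day.
Total thickness b = 25.00 m, so K_eq = Σ(K_i·b_i)/b = 10.32 m/day.

10.3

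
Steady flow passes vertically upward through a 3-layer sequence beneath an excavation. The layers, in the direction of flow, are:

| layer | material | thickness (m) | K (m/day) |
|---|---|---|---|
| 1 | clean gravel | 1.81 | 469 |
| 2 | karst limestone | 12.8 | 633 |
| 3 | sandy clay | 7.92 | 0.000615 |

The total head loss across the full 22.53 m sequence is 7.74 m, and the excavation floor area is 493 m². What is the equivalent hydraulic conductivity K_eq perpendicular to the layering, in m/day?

0.00175

Flow is perpendicular to layering, so the layers act in series and the equivalent K is the thickness-weighted harmonic mean.
Total thickness L = 1.81 + 12.8 + 7.92 = 22.53 m.
Σ(b_i/K_i) = 1.81/469 + 12.8/633 + 7.92/0.000615 = 12878 d.
K_eq = L / Σ(b_i/K_i) = 22.53 / 12878 = 0.001749 m/day.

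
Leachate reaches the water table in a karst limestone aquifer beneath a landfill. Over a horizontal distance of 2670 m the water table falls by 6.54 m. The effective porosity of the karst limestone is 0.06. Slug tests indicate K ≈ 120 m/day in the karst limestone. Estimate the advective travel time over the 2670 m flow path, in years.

1.49

Hydraulic gradient i = Δh / L = 6.54 / 2670 = 0.002449.
Darcy flux q = K · i = 120.0 × 0.002449 = 0.2939 m/day.
Seepage velocity v = q / n_e = 0.2939 / 0.06 = 4.899 m/day.
Travel time t = L / v = 2670 / 4.899 = 545.0 days = 1.492 years.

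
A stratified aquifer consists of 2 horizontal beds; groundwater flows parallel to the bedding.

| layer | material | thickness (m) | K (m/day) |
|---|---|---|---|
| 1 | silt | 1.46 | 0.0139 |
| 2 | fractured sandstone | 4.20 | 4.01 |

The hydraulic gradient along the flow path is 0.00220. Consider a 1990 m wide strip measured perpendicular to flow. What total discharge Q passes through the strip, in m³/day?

Flow is parallel to layering, so each bed carries its own Darcy discharge and the transmissivities add.
Σ(K_i·b_i) = 0.0139×1.46 + 4.01×4.20 = 16.86 m²/day.
Hydraulic gradient i = 0.00220.
Q = Σ(K_i·b_i) · W · i = 16.86 × 1990 × 0.002200 = 73.82 m³/day.

73.8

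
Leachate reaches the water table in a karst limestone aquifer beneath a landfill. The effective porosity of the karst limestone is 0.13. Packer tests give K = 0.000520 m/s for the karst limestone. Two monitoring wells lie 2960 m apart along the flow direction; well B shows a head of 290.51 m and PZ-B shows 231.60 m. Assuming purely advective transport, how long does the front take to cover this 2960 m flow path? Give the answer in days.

430

Convert K: 0.000520 m/s × 86400 = 44.93 m/day.
Hydraulic gradient i = (290.51 − 231.60) / 2960 = 58.91 / 2960 = 0.01990.
Darcy flux q = K · i = 44.93 × 0.01990 = 0.8942 m/day.
Seepage velocity v = q / n_e = 0.8942 / 0.13 = 6.878 m/day.
Travel time t = L / v = 2960 / 6.878 = 430.3 days.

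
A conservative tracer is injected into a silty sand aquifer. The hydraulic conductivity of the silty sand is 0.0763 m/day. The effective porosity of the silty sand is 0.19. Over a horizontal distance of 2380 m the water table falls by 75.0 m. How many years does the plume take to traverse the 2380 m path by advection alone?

Hydraulic gradient i = Δh / L = 75.0 / 2380 = 0.03151.
Darcy flux q = K · i = 0.07630 × 0.03151 = 0.002404 m/day.
Seepage velocity v = q / n_e = 0.002404 / 0.19 = 0.01265 m/day.
Travel time t = L / v = 2380 / 0.01265 = 1.881e+05 days = 514.9 years.

515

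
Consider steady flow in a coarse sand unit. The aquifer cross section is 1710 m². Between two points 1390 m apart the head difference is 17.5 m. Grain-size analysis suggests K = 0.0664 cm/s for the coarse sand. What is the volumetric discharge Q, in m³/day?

1240

Convert K: 0.0664 cm/s × 864 = 57.37 m/day.
Hydraulic gradient i = Δh / L = 17.5 / 1390 = 0.01259.
Darcy's law: Q = K · A · i = 57.37 × 1710 × 0.01259 = 1235 m³/day.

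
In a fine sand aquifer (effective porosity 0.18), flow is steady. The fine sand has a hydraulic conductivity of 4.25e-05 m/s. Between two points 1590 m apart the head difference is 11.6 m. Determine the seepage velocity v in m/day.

Convert K: 4.25e-05 m/s × 86400 = 3.672 m/day.
Hydraulic gradient i = Δh / L = 11.6 / 1590 = 0.007296.
Darcy flux q = K · i = 3.672 × 0.007296 = 0.02679 m/day.
Seepage velocity v = q / n_e = 0.02679 / 0.18 = 0.1488 m/day.

0.149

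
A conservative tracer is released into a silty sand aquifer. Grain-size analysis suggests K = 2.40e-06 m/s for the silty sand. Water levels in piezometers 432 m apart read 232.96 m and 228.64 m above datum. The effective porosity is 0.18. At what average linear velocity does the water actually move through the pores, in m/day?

Convert K: 2.40e-06 m/s × 86400 = 0.2074 m/day.
Hydraulic gradient i = (232.96 − 228.64) / 432 = 4.32 / 432 = 0.01000.
Darcy flux q = K · i = 0.2074 × 0.01000 = 0.002074 m/day.
Seepage velocity v = q / n_e = 0.002074 / 0.18 = 0.01152 m/day.

0.0115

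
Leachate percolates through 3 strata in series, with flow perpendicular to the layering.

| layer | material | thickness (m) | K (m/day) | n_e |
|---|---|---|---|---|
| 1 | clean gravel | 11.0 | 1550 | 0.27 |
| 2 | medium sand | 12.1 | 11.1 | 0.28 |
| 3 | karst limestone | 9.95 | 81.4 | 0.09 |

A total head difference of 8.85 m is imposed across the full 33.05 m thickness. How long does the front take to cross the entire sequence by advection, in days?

With flow normal to the layers, continuity requires the same specific discharge q through every layer.
Σ(b_i/K_i) = 11.0/1550 + 12.1/11.1 + 9.95/81.4 = 1.219 d.
q = Δh / Σ(b_i/K_i) = 8.85 / 1.219 = 7.258 m/day.
In each layer the seepage velocity is v_i = q/n_i, so the layer transit time is t_i = b_i·n_i / q:
  layer 1 (clean gravel): t_1 = 11.0 × 0.27 / 7.258 = 0.4092 d
  layer 2 (medium sand): t_2 = 12.1 × 0.28 / 7.258 = 0.4668 d
  layer 3 (karst limestone): t_3 = 9.95 × 0.09 / 7.258 = 0.1234 d
Total t = Σ t_i = 0.9994 days.

0.999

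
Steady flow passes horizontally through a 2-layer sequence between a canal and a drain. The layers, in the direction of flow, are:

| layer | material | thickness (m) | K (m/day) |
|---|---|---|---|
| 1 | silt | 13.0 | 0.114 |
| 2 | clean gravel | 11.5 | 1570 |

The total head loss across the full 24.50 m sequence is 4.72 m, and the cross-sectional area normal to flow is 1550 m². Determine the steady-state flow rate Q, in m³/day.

64.2

Flow is perpendicular to layering, so the layers act in series and the equivalent K is the thickness-weighted harmonic mean.
Total thickness L = 13.0 + 11.5 = 24.50 m.
Σ(b_i/K_i) = 13.0/0.114 + 11.5/1570 = 114.0 d.
K_eq = L / Σ(b_i/K_i) = 24.50 / 114.0 = 0.2148 m/day.
Q = K_eq · A · (Δh/L) = 0.2148 × 1550 × (4.72/24.50) = 64.15 m³/day.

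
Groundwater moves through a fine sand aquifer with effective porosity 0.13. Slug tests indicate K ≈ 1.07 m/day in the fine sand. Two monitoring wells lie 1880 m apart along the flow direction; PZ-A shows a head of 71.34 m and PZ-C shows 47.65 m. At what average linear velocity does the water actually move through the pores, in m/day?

Hydraulic gradient i = (71.34 − 47.65) / 1880 = 23.69 / 1880 = 0.01260.
Darcy flux q = K · i = 1.070 × 0.01260 = 0.01348 m/day.
Seepage velocity v = q / n_e = 0.01348 / 0.13 = 0.1037 m/day.

0.104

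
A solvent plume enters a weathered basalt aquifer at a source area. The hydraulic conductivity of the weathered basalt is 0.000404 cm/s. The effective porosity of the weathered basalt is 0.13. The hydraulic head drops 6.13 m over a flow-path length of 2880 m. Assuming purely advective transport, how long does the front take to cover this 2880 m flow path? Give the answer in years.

Convert K: 0.000404 cm/s × 864 = 0.3491 m/day.
Hydraulic gradient i = Δh / L = 6.13 / 2880 = 0.002128.
Darcy flux q = K · i = 0.3491 × 0.002128 = 0.0007430 m/day.
Seepage velocity v = q / n_e = 0.0007430 / 0.13 = 0.005715 m/day.
Travel time t = L / v = 2880 / 0.005715 = 5.039e+05 days = 1380 years.

1380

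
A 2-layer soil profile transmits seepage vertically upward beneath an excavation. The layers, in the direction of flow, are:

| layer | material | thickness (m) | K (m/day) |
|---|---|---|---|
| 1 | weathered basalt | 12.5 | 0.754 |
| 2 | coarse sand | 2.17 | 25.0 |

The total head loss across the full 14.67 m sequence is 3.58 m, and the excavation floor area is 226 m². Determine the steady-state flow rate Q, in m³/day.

48.5

Flow is perpendicular to layering, so the layers act in series and the equivalent K is the thickness-weighted harmonic mean.
Total thickness L = 12.5 + 2.17 = 14.67 m.
Σ(b_i/K_i) = 12.5/0.754 + 2.17/25.0 = 16.67 d.
K_eq = L / Σ(b_i/K_i) = 14.67 / 16.67 = 0.8803 m/day.
Q = K_eq · A · (Δh/L) = 0.8803 × 226 × (3.58/14.67) = 48.55 m³/day.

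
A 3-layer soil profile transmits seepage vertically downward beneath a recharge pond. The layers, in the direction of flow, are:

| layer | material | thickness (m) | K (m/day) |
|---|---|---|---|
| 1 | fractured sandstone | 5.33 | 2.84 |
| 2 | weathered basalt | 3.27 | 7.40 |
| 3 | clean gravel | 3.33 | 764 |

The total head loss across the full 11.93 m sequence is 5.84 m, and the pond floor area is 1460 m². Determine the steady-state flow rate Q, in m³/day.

3670

Flow is perpendicular to layering, so the layers act in series and the equivalent K is the thickness-weighted harmonic mean.
Total thickness L = 5.33 + 3.27 + 3.33 = 11.93 m.
Σ(b_i/K_i) = 5.33/2.84 + 3.27/7.40 + 3.33/764 = 2.323 d.
K_eq = L / Σ(b_i/K_i) = 11.93 / 2.323 = 5.136 m/day.
Q = K_eq · A · (Δh/L) = 5.136 × 1460 × (5.84/11.93) = 3670 m³/day.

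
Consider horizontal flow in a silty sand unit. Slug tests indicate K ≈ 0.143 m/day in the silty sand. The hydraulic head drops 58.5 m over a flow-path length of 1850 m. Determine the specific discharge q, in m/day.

Hydraulic gradient i = Δh / L = 58.5 / 1850 = 0.03162.
Specific discharge q = K · i = 0.1430 × 0.03162 = 0.004522 m/day.

0.00452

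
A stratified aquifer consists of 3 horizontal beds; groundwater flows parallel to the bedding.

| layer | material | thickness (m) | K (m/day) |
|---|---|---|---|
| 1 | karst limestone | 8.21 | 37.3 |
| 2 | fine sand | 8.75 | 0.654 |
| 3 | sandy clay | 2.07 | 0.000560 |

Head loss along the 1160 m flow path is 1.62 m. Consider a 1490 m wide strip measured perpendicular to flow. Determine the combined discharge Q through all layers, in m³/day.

Flow is parallel to layering, so each bed carries its own Darcy discharge and the transmissivities add.
Σ(K_i·b_i) = 37.3×8.21 + 0.654×8.75 + 0.000560×2.07 = 312.0 m²/day.
Hydraulic gradient i = Δh / L = 1.62 / 1160 = 0.001397.
Q = Σ(K_i·b_i) · W · i = 312.0 × 1490 × 0.001397 = 649.1 m³/day.

649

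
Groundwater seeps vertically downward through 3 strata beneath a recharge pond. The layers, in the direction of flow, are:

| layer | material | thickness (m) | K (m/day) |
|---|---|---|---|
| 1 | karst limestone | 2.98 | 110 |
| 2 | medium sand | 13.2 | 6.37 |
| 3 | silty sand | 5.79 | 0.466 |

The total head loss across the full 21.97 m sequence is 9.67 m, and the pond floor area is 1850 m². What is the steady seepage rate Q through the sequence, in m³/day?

Flow is perpendicular to layering, so the layers act in series and the equivalent K is the thickness-weighted harmonic mean.
Total thickness L = 2.98 + 13.2 + 5.79 = 21.97 m.
Σ(b_i/K_i) = 2.98/110 + 13.2/6.37 + 5.79/0.466 = 14.52 d.
K_eq = L / Σ(b_i/K_i) = 21.97 / 14.52 = 1.513 m/day.
Q = K_eq · A · (Δh/L) = 1.513 × 1850 × (9.67/21.97) = 1232 m³/day.

1230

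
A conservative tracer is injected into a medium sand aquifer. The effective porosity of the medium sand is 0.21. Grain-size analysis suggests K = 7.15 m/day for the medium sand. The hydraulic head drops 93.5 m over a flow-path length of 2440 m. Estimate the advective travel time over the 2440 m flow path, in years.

Hydraulic gradient i = Δh / L = 93.5 / 2440 = 0.03832.
Darcy flux q = K · i = 7.150 × 0.03832 = 0.2740 m/day.
Seepage velocity v = q / n_e = 0.2740 / 0.21 = 1.305 m/day.
Travel time t = L / v = 2440 / 1.305 = 1870 days = 5.120 years.

5.12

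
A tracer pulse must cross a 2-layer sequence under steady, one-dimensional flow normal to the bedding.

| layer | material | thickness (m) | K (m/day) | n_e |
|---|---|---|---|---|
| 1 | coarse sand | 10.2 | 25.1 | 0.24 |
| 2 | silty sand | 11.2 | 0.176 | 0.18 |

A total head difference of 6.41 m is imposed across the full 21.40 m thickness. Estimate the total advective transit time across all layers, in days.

With flow normal to the layers, continuity requires the same specific discharge q through every layer.
Σ(b_i/K_i) = 10.2/25.1 + 11.2/0.176 = 64.04 d.
q = Δh / Σ(b_i/K_i) = 6.41 / 64.04 = 0.1001 m/day.
In each layer the seepage velocity is v_i = q/n_i, so the layer transit time is t_i = b_i·n_i / q:
  layer 1 (coarse sand): t_1 = 10.2 × 0.24 / 0.1001 = 24.46 d
  layer 2 (silty sand): t_2 = 11.2 × 0.18 / 0.1001 = 20.14 d
Total t = Σ t_i = 44.60 days.

44.6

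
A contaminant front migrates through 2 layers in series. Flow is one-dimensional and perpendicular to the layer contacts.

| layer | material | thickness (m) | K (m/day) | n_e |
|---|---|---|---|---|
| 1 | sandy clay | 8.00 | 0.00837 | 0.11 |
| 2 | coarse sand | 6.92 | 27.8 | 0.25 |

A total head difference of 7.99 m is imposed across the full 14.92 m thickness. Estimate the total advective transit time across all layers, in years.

With flow normal to the layers, continuity requires the same specific discharge q through every layer.
Σ(b_i/K_i) = 8.00/0.00837 + 6.92/27.8 = 956.0 d.
q = Δh / Σ(b_i/K_i) = 7.99 / 956.0 = 0.008357 m/day.
In each layer the seepage velocity is v_i = q/n_i, so the layer transit time is t_i = b_i·n_i / q:
  layer 1 (sandy clay): t_1 = 8.00 × 0.11 / 0.008357 = 105.3 d
  layer 2 (coarse sand): t_2 = 6.92 × 0.25 / 0.008357 = 207.0 d
Total t = Σ t_i = 312.3 days = 0.8550 years.

0.855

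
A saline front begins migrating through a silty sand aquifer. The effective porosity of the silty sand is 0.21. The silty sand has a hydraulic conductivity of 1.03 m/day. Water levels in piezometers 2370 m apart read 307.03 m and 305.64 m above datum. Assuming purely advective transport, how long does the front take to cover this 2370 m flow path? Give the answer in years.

2260

Hydraulic gradient i = (307.03 − 305.64) / 2370 = 1.39 / 2370 = 0.0005865.
Darcy flux q = K · i = 1.030 × 0.0005865 = 0.0006041 m/day.
Seepage velocity v = q / n_e = 0.0006041 / 0.21 = 0.002877 m/day.
Travel time t = L / v = 2370 / 0.002877 = 8.239e+05 days = 2256 years.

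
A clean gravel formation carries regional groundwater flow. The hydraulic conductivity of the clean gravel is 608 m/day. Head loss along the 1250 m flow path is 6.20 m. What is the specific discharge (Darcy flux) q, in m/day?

Hydraulic gradient i = Δh / L = 6.20 / 1250 = 0.004960.
Specific discharge q = K · i = 608.0 × 0.004960 = 3.016 m/day.

3.02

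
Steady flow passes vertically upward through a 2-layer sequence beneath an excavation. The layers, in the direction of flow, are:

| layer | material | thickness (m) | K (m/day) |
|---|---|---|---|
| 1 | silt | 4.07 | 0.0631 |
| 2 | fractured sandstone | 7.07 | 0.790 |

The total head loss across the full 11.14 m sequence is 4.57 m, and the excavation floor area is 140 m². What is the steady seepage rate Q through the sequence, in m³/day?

8.71

Flow is perpendicular to layering, so the layers act in series and the equivalent K is the thickness-weighted harmonic mean.
Total thickness L = 4.07 + 7.07 = 11.14 m.
Σ(b_i/K_i) = 4.07/0.0631 + 7.07/0.790 = 73.45 d.
K_eq = L / Σ(b_i/K_i) = 11.14 / 73.45 = 0.1517 m/day.
Q = K_eq · A · (Δh/L) = 0.1517 × 140 × (4.57/11.14) = 8.711 m³/day.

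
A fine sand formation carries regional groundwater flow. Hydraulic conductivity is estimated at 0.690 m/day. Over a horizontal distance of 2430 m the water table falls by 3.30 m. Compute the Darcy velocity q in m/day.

0.000937

Hydraulic gradient i = Δh / L = 3.30 / 2430 = 0.001358.
Specific discharge q = K · i = 0.6900 × 0.001358 = 0.0009370 m/day.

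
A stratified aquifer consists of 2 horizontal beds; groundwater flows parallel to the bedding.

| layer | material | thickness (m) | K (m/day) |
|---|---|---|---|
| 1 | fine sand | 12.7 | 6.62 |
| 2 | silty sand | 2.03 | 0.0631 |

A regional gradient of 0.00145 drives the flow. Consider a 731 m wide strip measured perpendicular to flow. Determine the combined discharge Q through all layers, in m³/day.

Flow is parallel to layering, so each bed carries its own Darcy discharge and the transmissivities add.
Σ(K_i·b_i) = 6.62×12.7 + 0.0631×2.03 = 84.20 m²/day.
Hydraulic gradient i = 0.00145.
Q = Σ(K_i·b_i) · W · i = 84.20 × 731 × 0.001450 = 89.25 m³/day.

89.3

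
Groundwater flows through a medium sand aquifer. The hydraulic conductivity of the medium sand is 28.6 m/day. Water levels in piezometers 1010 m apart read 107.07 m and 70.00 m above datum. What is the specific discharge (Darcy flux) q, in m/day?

Hydraulic gradient i = (107.07 − 70.00) / 1010 = 37.07 / 1010 = 0.03670.
Specific discharge q = K · i = 28.60 × 0.03670 = 1.050 m/day.

1.05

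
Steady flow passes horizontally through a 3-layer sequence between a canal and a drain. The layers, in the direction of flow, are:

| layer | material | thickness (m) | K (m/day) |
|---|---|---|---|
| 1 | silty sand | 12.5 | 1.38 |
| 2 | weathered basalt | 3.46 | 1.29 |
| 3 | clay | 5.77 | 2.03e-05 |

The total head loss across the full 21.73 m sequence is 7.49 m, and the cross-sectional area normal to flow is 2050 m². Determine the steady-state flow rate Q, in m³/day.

0.0540

Flow is perpendicular to layering, so the layers act in series and the equivalent K is the thickness-weighted harmonic mean.
Total thickness L = 12.5 + 3.46 + 5.77 = 21.73 m.
Σ(b_i/K_i) = 12.5/1.38 + 3.46/1.29 + 5.77/2.03e-05 = 2.842e+05 d.
K_eq = L / Σ(b_i/K_i) = 21.73 / 2.842e+05 = 7.645e-05 m/day.
Q = K_eq · A · (Δh/L) = 7.645e-05 × 2050 × (7.49/21.73) = 0.05402 m³/day.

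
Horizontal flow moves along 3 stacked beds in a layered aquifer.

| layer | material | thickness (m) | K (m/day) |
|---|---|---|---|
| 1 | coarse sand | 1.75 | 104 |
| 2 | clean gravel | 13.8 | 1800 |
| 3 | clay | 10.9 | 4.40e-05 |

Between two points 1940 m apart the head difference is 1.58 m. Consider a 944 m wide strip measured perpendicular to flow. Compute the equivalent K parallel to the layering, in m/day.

946

Flow is parallel to layering, so each bed carries its own Darcy discharge and the transmissivities add.
Σ(K_i·b_i) = 104×1.75 + 1800×13.8 + 4.40e-05×10.9 = 25022 m²/day.
Total thickness b = 26.45 m, so K_eq = Σ(K_i·b_i)/b = 946.0 m/day.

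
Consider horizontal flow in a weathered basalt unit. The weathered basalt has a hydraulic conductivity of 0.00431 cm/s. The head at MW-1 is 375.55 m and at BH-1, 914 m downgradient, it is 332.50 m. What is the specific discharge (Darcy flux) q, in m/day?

0.175

Convert K: 0.00431 cm/s × 864 = 3.724 m/day.
Hydraulic gradient i = (375.55 − 332.50) / 914 = 43.05 / 914 = 0.04710.
Specific discharge q = K · i = 3.724 × 0.04710 = 0.1754 m/day.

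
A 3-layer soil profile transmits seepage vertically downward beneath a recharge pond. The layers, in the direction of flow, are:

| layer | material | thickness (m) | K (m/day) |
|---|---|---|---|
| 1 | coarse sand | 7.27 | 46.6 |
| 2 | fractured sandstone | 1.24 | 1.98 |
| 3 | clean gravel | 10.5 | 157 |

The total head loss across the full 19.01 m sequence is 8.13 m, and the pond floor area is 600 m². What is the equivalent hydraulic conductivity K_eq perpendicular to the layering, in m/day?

22.4

Flow is perpendicular to layering, so the layers act in series and the equivalent K is the thickness-weighted harmonic mean.
Total thickness L = 7.27 + 1.24 + 10.5 = 19.01 m.
Σ(b_i/K_i) = 7.27/46.6 + 1.24/1.98 + 10.5/157 = 0.8492 d.
K_eq = L / Σ(b_i/K_i) = 19.01 / 0.8492 = 22.39 m/day.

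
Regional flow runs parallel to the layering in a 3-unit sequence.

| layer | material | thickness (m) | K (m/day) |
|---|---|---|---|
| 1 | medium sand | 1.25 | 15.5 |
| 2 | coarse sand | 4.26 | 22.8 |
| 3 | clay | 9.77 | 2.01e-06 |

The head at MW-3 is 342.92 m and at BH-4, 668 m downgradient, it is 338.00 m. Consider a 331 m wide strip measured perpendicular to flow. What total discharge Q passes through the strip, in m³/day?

Flow is parallel to layering, so each bed carries its own Darcy discharge and the transmissivities add.
Σ(K_i·b_i) = 15.5×1.25 + 22.8×4.26 + 2.01e-06×9.77 = 116.5 m²/day.
Hydraulic gradient i = (342.92 − 338.00) / 668 = 4.92 / 668 = 0.007365.
Q = Σ(K_i·b_i) · W · i = 116.5 × 331 × 0.007365 = 284.0 m³/day.

284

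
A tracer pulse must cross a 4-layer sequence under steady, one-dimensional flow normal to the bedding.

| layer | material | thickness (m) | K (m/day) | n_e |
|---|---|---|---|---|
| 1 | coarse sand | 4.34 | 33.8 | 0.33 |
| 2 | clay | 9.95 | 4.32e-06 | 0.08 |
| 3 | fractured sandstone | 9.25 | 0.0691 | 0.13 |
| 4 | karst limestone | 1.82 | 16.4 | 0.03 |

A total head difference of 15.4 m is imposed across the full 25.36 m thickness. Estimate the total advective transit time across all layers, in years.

1430

With flow normal to the layers, continuity requires the same specific discharge q through every layer.
Σ(b_i/K_i) = 4.34/33.8 + 9.95/4.32e-06 + 9.25/0.0691 + 1.82/16.4 = 2.303e+06 d.
q = Δh / Σ(b_i/K_i) = 15.4 / 2.303e+06 = 6.686e-06 m/day.
In each layer the seepage velocity is v_i = q/n_i, so the layer transit time is t_i = b_i·n_i / q:
  layer 1 (coarse sand): t_1 = 4.34 × 0.33 / 6.686e-06 = 2.142e+05 d
  layer 2 (clay): t_2 = 9.95 × 0.08 / 6.686e-06 = 1.191e+05 d
  layer 3 (fractured sandstone): t_3 = 9.25 × 0.13 / 6.686e-06 = 1.799e+05 d
  layer 4 (karst limestone): t_4 = 1.82 × 0.03 / 6.686e-06 = 8167 d
Total t = Σ t_i = 5.213e+05 days = 1427 years.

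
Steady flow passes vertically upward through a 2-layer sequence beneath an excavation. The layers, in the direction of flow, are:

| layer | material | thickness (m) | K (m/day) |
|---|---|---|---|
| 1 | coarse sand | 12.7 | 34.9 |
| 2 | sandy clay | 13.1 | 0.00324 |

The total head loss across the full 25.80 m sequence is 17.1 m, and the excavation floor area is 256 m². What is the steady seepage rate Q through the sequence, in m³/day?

1.08

Flow is perpendicular to layering, so the layers act in series and the equivalent K is the thickness-weighted harmonic mean.
Total thickness L = 12.7 + 13.1 = 25.80 m.
Σ(b_i/K_i) = 12.7/34.9 + 13.1/0.00324 = 4044 d.
K_eq = L / Σ(b_i/K_i) = 25.80 / 4044 = 0.006380 m/day.
Q = K_eq · A · (Δh/L) = 0.006380 × 256 × (17.1/25.80) = 1.083 m³/day.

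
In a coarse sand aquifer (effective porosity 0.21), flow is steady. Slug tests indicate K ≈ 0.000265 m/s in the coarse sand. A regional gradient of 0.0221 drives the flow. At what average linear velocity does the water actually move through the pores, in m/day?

Convert K: 0.000265 m/s × 86400 = 22.90 m/day.
Hydraulic gradient i = 0.0221.
Darcy flux q = K · i = 22.90 × 0.02210 = 0.5060 m/day.
Seepage velocity v = q / n_e = 0.5060 / 0.21 = 2.410 m/day.

2.41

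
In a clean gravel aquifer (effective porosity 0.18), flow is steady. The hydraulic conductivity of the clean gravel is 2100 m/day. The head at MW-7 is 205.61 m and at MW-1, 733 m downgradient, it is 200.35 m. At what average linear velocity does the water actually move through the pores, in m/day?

83.7

Hydraulic gradient i = (205.61 − 200.35) / 733 = 5.26 / 733 = 0.007176.
Darcy flux q = K · i = 2100 × 0.007176 = 15.07 m/day.
Seepage velocity v = q / n_e = 15.07 / 0.18 = 83.72 m/day.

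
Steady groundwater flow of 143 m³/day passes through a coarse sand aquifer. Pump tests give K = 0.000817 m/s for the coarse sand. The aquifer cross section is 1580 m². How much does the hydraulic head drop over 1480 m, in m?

1.90

Convert K: 0.000817 m/s × 86400 = 70.59 m/day.
From Q = K·A·i, i = Q / (K·A) = 143 / (70.59 × 1580) = 0.001282.
Head loss Δh = i · L = 0.001282 × 1480 = 1.898 m.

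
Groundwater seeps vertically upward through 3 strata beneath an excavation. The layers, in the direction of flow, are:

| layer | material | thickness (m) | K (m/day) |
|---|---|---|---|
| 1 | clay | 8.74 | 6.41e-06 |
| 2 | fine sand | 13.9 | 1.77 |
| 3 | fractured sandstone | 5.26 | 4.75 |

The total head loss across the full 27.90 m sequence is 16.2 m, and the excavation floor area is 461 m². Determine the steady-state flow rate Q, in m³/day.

Flow is perpendicular to layering, so the layers act in series and the equivalent K is the thickness-weighted harmonic mean.
Total thickness L = 8.74 + 13.9 + 5.26 = 27.90 m.
Σ(b_i/K_i) = 8.74/6.41e-06 + 13.9/1.77 + 5.26/4.75 = 1.364e+06 d.
K_eq = L / Σ(b_i/K_i) = 27.90 / 1.364e+06 = 2.046e-05 m/day.
Q = K_eq · A · (Δh/L) = 2.046e-05 × 461 × (16.2/27.90) = 0.005477 m³/day.

0.00548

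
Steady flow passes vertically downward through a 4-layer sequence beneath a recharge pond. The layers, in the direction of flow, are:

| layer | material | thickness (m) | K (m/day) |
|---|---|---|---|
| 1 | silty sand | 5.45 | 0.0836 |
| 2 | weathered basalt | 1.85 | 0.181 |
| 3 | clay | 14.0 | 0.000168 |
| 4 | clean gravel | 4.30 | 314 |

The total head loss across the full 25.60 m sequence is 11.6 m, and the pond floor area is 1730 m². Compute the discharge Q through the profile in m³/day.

Flow is perpendicular to layering, so the layers act in series and the equivalent K is the thickness-weighted harmonic mean.
Total thickness L = 5.45 + 1.85 + 14.0 + 4.30 = 25.60 m.
Σ(b_i/K_i) = 5.45/0.0836 + 1.85/0.181 + 14.0/0.000168 + 4.30/314 = 83409 d.
K_eq = L / Σ(b_i/K_i) = 25.60 / 83409 = 0.0003069 m/day.
Q = K_eq · A · (Δh/L) = 0.0003069 × 1730 × (11.6/25.60) = 0.2406 m³/day.

0.241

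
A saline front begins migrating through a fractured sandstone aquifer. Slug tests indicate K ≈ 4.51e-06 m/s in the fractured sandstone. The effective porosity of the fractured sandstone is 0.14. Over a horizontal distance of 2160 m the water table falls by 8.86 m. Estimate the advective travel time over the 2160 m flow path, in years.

518

Convert K: 4.51e-06 m/s × 86400 = 0.3897 m/day.
Hydraulic gradient i = Δh / L = 8.86 / 2160 = 0.004102.
Darcy flux q = K · i = 0.3897 × 0.004102 = 0.001598 m/day.
Seepage velocity v = q / n_e = 0.001598 / 0.14 = 0.01142 m/day.
Travel time t = L / v = 2160 / 0.01142 = 1.892e+05 days = 518.0 years.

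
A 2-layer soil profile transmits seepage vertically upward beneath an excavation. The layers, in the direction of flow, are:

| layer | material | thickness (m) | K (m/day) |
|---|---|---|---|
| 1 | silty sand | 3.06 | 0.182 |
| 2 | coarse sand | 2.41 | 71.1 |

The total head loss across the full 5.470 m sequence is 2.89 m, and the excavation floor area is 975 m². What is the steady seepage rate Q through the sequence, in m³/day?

167

Flow is perpendicular to layering, so the layers act in series and the equivalent K is the thickness-weighted harmonic mean.
Total thickness L = 3.06 + 2.41 = 5.470 m.
Σ(b_i/K_i) = 3.06/0.182 + 2.41/71.1 = 16.85 d.
K_eq = L / Σ(b_i/K_i) = 5.470 / 16.85 = 0.3247 m/day.
Q = K_eq · A · (Δh/L) = 0.3247 × 975 × (2.89/5.470) = 167.3 m³/day.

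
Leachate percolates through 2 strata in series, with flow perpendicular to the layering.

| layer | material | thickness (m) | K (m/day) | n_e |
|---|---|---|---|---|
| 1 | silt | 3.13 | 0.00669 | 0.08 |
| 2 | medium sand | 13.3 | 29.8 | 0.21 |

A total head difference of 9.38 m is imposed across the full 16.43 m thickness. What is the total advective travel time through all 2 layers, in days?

With flow normal to the layers, continuity requires the same specific discharge q through every layer.
Σ(b_i/K_i) = 3.13/0.00669 + 13.3/29.8 = 468.3 d.
q = Δh / Σ(b_i/K_i) = 9.38 / 468.3 = 0.02003 m/day.
In each layer the seepage velocity is v_i = q/n_i, so the layer transit time is t_i = b_i·n_i / q:
  layer 1 (silt): t_1 = 3.13 × 0.08 / 0.02003 = 12.50 d
  layer 2 (medium sand): t_2 = 13.3 × 0.21 / 0.02003 = 139.4 d
Total t = Σ t_i = 151.9 days.

152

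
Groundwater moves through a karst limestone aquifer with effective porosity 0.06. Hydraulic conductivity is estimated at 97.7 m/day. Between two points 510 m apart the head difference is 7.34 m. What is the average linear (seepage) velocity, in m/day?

Hydraulic gradient i = Δh / L = 7.34 / 510 = 0.01439.
Darcy flux q = K · i = 97.70 × 0.01439 = 1.406 m/day.
Seepage velocity v = q / n_e = 1.406 / 0.06 = 23.44 m/day.

23.4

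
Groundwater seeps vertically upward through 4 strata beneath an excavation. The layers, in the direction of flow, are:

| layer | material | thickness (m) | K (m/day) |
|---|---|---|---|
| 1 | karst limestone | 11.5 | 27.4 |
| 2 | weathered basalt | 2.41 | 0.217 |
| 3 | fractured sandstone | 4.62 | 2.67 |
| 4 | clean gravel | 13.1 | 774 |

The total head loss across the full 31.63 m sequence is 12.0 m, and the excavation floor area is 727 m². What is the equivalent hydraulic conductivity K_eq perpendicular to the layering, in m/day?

2.38

Flow is perpendicular to layering, so the layers act in series and the equivalent K is the thickness-weighted harmonic mean.
Total thickness L = 11.5 + 2.41 + 4.62 + 13.1 = 31.63 m.
Σ(b_i/K_i) = 11.5/27.4 + 2.41/0.217 + 4.62/2.67 + 13.1/774 = 13.27 d.
K_eq = L / Σ(b_i/K_i) = 31.63 / 13.27 = 2.383 m/day.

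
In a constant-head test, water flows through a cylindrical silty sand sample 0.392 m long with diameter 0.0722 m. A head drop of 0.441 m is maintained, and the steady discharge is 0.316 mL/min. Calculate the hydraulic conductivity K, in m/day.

Cross-sectional area A = π·(d/2)² = π × (0.0722/2)² = 0.004094 m².
Convert discharge: 0.316 mL/min = 5.267e-09 m³/s.
Darcy's law rearranged: K = Q·L / (A·Δh) = 5.267e-09 × 0.392 / (0.004094 × 0.441) = 1.143e-06 m/s = 0.09879 m/day.

0.0988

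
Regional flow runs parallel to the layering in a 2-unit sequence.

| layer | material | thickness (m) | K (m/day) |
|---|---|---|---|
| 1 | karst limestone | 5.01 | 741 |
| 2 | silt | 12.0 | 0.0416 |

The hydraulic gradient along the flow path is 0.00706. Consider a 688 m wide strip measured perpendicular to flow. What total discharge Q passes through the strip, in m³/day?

18000

Flow is parallel to layering, so each bed carries its own Darcy discharge and the transmissivities add.
Σ(K_i·b_i) = 741×5.01 + 0.0416×12.0 = 3713 m²/day.
Hydraulic gradient i = 0.00706.
Q = Σ(K_i·b_i) · W · i = 3713 × 688 × 0.007060 = 18035 m³/day.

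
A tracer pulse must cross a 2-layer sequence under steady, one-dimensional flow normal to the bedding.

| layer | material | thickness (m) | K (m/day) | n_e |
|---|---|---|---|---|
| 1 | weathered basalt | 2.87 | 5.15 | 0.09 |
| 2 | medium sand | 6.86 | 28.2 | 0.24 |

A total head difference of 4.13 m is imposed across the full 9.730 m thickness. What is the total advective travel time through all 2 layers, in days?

With flow normal to the layers, continuity requires the same specific discharge q through every layer.
Σ(b_i/K_i) = 2.87/5.15 + 6.86/28.2 = 0.8005 d.
q = Δh / Σ(b_i/K_i) = 4.13 / 0.8005 = 5.159 m/day.
In each layer the seepage velocity is v_i = q/n_i, so the layer transit time is t_i = b_i·n_i / q:
  layer 1 (weathered basalt): t_1 = 2.87 × 0.09 / 5.159 = 0.05007 d
  layer 2 (medium sand): t_2 = 6.86 × 0.24 / 5.159 = 0.3191 d
Total t = Σ t_i = 0.3692 days.

0.369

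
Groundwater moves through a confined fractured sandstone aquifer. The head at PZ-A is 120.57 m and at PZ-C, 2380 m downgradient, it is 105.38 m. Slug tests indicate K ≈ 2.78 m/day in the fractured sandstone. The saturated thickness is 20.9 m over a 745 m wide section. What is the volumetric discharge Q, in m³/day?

Cross-sectional area A = 745 × 20.9 = 15570 m².
Hydraulic gradient i = (120.57 − 105.38) / 2380 = 15.19 / 2380 = 0.006382.
Darcy's law: Q = K · A · i = 2.780 × 15570 × 0.006382 = 276.3 m³/day.

276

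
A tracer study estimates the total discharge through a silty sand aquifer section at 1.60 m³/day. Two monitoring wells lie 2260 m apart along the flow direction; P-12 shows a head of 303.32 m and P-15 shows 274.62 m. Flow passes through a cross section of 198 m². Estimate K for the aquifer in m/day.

Hydraulic gradient i = (303.32 − 274.62) / 2260 = 28.7 / 2260 = 0.01270.
From Q = K·A·i, K = Q / (A·i) = 1.60 / (198.0 × 0.01270) = 0.6363 m/day.

0.636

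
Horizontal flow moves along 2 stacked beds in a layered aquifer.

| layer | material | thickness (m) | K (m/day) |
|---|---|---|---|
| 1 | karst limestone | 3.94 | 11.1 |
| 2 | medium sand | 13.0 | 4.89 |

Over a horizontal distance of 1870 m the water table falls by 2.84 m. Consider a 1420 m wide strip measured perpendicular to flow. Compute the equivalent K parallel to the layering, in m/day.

6.33

Flow is parallel to layering, so each bed carries its own Darcy discharge and the transmissivities add.
Σ(K_i·b_i) = 11.1×3.94 + 4.89×13.0 = 107.3 m²/day.
Total thickness b = 16.94 m, so K_eq = Σ(K_i·b_i)/b = 6.334 m/day.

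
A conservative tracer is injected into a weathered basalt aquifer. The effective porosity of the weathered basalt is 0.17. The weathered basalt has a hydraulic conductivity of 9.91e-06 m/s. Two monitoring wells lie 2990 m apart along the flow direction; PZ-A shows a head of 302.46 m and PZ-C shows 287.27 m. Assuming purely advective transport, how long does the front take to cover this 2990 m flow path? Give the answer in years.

320

Convert K: 9.91e-06 m/s × 86400 = 0.8562 m/day.
Hydraulic gradient i = (302.46 − 287.27) / 2990 = 15.19 / 2990 = 0.005080.
Darcy flux q = K · i = 0.8562 × 0.005080 = 0.004350 m/day.
Seepage velocity v = q / n_e = 0.004350 / 0.17 = 0.02559 m/day.
Travel time t = L / v = 2990 / 0.02559 = 1.169e+05 days = 319.9 years.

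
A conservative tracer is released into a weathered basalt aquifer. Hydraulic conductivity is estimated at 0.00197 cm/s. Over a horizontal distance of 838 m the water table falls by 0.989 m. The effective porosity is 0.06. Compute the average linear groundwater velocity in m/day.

0.0335

Convert K: 0.00197 cm/s × 864 = 1.702 m/day.
Hydraulic gradient i = Δh / L = 0.989 / 838 = 0.001180.
Darcy flux q = K · i = 1.702 × 0.001180 = 0.002009 m/day.
Seepage velocity v = q / n_e = 0.002009 / 0.06 = 0.03348 m/day.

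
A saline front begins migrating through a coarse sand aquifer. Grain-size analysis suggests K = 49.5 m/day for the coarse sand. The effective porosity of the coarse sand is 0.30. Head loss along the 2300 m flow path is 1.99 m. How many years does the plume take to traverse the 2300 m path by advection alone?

Hydraulic gradient i = Δh / L = 1.99 / 2300 = 0.0008652.
Darcy flux q = K · i = 49.50 × 0.0008652 = 0.04283 m/day.
Seepage velocity v = q / n_e = 0.04283 / 0.30 = 0.1428 m/day.
Travel time t = L / v = 2300 / 0.1428 = 16111 days = 44.11 years.

44.1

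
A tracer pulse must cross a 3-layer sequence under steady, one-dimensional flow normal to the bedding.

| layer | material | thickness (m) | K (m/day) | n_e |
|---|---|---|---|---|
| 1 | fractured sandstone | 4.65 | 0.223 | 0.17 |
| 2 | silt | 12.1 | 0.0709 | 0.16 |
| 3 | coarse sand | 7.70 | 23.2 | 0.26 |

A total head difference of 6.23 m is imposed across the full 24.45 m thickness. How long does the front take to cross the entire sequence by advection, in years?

0.399

With flow normal to the layers, continuity requires the same specific discharge q through every layer.
Σ(b_i/K_i) = 4.65/0.223 + 12.1/0.0709 + 7.70/23.2 = 191.8 d.
q = Δh / Σ(b_i/K_i) = 6.23 / 191.8 = 0.03247 m/day.
In each layer the seepage velocity is v_i = q/n_i, so the layer transit time is t_i = b_i·n_i / q:
  layer 1 (fractured sandstone): t_1 = 4.65 × 0.17 / 0.03247 = 24.34 d
  layer 2 (silt): t_2 = 12.1 × 0.16 / 0.03247 = 59.62 d
  layer 3 (coarse sand): t_3 = 7.70 × 0.26 / 0.03247 = 61.65 d
Total t = Σ t_i = 145.6 days = 0.3987 years.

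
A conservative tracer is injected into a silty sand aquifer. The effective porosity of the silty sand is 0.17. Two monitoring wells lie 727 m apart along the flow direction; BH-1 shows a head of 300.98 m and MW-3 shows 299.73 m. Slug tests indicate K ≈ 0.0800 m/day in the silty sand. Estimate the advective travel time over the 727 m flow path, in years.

2460

Hydraulic gradient i = (300.98 − 299.73) / 727 = 1.25 / 727 = 0.001719.
Darcy flux q = K · i = 0.08000 × 0.001719 = 0.0001376 m/day.
Seepage velocity v = q / n_e = 0.0001376 / 0.17 = 0.0008091 m/day.
Travel time t = L / v = 727 / 0.0008091 = 8.985e+05 days = 2460 years.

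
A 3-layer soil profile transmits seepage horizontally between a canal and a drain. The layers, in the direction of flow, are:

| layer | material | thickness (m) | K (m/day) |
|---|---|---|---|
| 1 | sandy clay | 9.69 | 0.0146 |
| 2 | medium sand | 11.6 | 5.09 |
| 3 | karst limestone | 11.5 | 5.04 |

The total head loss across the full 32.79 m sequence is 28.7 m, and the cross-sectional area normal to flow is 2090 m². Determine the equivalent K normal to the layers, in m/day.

0.0491

Flow is perpendicular to layering, so the layers act in series and the equivalent K is the thickness-weighted harmonic mean.
Total thickness L = 9.69 + 11.6 + 11.5 = 32.79 m.
Σ(b_i/K_i) = 9.69/0.0146 + 11.6/5.09 + 11.5/5.04 = 668.3 d.
K_eq = L / Σ(b_i/K_i) = 32.79 / 668.3 = 0.04907 m/day.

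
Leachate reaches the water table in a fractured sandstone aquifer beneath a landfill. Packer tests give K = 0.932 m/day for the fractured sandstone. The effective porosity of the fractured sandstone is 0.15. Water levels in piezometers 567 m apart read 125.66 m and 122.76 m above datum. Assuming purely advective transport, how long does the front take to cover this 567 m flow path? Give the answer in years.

48.8

Hydraulic gradient i = (125.66 − 122.76) / 567 = 2.9 / 567 = 0.005115.
Darcy flux q = K · i = 0.9320 × 0.005115 = 0.004767 m/day.
Seepage velocity v = q / n_e = 0.004767 / 0.15 = 0.03178 m/day.
Travel time t = L / v = 567 / 0.03178 = 17842 days = 48.85 years.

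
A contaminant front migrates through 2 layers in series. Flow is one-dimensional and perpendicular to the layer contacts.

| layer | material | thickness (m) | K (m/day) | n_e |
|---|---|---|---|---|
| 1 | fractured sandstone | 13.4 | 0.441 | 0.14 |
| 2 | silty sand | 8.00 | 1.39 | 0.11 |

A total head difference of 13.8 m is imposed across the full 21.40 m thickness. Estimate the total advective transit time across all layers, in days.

7.22

With flow normal to the layers, continuity requires the same specific discharge q through every layer.
Σ(b_i/K_i) = 13.4/0.441 + 8.00/1.39 = 36.14 d.
q = Δh / Σ(b_i/K_i) = 13.8 / 36.14 = 0.3818 m/day.
In each layer the seepage velocity is v_i = q/n_i, so the layer transit time is t_i = b_i·n_i / q:
  layer 1 (fractured sandstone): t_1 = 13.4 × 0.14 / 0.3818 = 4.913 d
  layer 2 (silty sand): t_2 = 8.00 × 0.11 / 0.3818 = 2.305 d
Total t = Σ t_i = 7.218 days.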